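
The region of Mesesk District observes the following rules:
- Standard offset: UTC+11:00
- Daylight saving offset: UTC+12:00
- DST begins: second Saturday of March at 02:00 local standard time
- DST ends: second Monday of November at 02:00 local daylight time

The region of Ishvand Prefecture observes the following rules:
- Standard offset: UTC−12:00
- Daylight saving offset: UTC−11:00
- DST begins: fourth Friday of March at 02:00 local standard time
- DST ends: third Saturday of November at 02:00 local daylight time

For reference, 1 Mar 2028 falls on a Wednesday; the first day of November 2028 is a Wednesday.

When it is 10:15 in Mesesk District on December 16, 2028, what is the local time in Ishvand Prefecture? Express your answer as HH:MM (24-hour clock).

1 March 2028 is a Wednesday, so the first Saturday is March 4 and the second is March 11.
1 November 2028 is a Wednesday, so the first Monday is November 6 and the second is November 13.
December 16, 2028 does not fall between 11 March and 13 November, so daylight saving is not in effect and Mesesk District is at UTC+11:00.
10:15 Mesesk District − 11h = 23:15 UTC (rolling into the previous day, 15 December 2028).
1 March 2028 is a Wednesday, so the first Friday is March 3 and the fourth is March 24.
1 November 2028 is a Wednesday, so the first Saturday is November 4 and the third is November 18.
At the standard offset (UTC−12:00), 23:15 UTC − 12h = 11:15 Ishvand Prefecture standard time.
The standard-time date in Ishvand Prefecture, December 15, 2028, is outside the daylight-saving period (24 March – 18 November), so Ishvand Prefecture is on standard time, UTC−12:00.
23:15 UTC − 12h = 11:15 Ishvand Prefecture.

11:15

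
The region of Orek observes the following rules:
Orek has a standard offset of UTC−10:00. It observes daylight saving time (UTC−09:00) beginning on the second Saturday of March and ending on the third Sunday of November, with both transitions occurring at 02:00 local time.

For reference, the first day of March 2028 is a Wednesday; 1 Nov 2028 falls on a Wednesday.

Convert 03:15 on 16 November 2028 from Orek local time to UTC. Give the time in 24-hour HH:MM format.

1 March 2028 is a Wednesday, so the first Saturday is March 4 and the second is March 11.
1 November 2028 is a Wednesday, so the first Sunday is November 5 and the third is November 19.
16 November 2028 lies within the daylight-saving period (11 March – 19 November), so Orek is on daylight time, UTC−09:00.
03:15 local + 9h = 12:15 UTC.

12:15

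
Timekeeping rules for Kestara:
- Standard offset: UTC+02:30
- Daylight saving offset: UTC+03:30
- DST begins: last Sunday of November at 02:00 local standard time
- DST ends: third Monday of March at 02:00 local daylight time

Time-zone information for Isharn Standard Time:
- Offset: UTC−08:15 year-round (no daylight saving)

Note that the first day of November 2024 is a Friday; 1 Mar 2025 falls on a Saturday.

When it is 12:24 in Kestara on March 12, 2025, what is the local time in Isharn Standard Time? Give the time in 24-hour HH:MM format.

1 November 2024 is a Friday, so Sundays fall on 3, 10, 17, 24; the last is November 24.
1 March 2025 is a Saturday, so the first Monday is March 3 and the third is March 17.
Daylight saving runs 24 November 2024 – 17 March 2025; March 12, 2025 is inside that window, so Kestara is at UTC+03:30.
12:24 Kestara − 3h30m = 08:54 UTC.
Isharn Standard Time stays on UTC−08:15 all year.
08:54 UTC − 8h15m = 00:39 Isharn Standard Time.

00:39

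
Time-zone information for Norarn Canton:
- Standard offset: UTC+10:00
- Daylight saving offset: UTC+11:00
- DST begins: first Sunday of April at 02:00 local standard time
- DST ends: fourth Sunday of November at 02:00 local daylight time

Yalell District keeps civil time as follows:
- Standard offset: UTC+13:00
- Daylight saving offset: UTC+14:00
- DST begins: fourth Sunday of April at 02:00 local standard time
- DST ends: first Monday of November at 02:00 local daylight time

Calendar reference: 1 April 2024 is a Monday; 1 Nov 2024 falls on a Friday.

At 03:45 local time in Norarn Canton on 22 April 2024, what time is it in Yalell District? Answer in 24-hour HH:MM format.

1 April 2024 is a Monday, so the first Sunday is April 7.
1 November 2024 is a Friday, so the first Sunday is November 3 and the fourth is November 24.
Daylight saving runs 7 April – 24 November; 22 April 2024 is inside that window, so Norarn Canton is at UTC+11:00.
03:45 Norarn Canton − 11h = 16:45 UTC (rolling into the previous day, 21 April 2024).
1 April 2024 is a Monday, so the first Sunday is April 7 and the fourth is April 28.
1 November 2024 is a Friday, so the first Monday is November 4.
At the standard offset (UTC+13:00), 16:45 UTC + 13h = 05:45 Yalell District standard time (rolling into the next day, 22 April 2024).
The standard-time date in Yalell District, 22 April 2024, is outside the daylight-saving period (28 April – 4 November), so Yalell District is on standard time, UTC+13:00.
16:45 UTC + 13h = 05:45 Yalell District (rolling into the next day, 22 April 2024).

05:45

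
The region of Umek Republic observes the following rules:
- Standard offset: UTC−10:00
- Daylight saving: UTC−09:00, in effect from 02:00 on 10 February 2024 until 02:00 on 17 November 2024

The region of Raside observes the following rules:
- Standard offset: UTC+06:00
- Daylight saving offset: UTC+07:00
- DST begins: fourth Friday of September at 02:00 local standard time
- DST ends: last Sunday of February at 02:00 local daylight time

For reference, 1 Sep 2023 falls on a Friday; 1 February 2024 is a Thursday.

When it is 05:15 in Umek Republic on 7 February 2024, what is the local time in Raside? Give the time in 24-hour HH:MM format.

22:15

7 February 2024 does not fall between 10 February and 17 November, so daylight saving is not in effect and Umek Republic is at UTC−10:00.
05:15 Umek Republic + 10h = 15:15 UTC.
1 September 2023 is a Friday, so the first Friday is September 1 and the fourth is September 22.
1 February 2024 is a Thursday, so Sundays fall on 4, 11, 18, 25; the last is February 25.
At the standard offset (UTC+06:00), 15:15 UTC + 6h = 21:15 Raside standard time.
Daylight saving runs 22 September 2023 – 25 February 2024; the standard-time date in Raside, 7 February 2024, is inside that window, so Raside is at UTC+07:00.
15:15 UTC + 7h = 22:15 Raside.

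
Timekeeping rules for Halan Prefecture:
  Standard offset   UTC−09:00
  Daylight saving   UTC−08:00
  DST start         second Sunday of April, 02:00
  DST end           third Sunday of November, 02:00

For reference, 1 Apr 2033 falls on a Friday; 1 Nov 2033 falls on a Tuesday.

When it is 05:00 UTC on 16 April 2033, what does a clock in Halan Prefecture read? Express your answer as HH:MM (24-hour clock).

21:00

1 April 2033 is a Friday, so the first Sunday is April 3 and the second is April 10.
1 November 2033 is a Tuesday, so the first Sunday is November 6 and the third is November 20.
At the standard offset (UTC−09:00), 05:00 UTC − 9h = 20:00 Halan Prefecture standard time (rolling into the previous day, 15 April 2033).
The standard-time date in Halan Prefecture, 15 April 2033, falls between 10 April and 20 November, so daylight saving is in effect and Halan Prefecture is at UTC−08:00.
05:00 UTC − 8h = 21:00 local (rolling into the previous day, 15 April 2033).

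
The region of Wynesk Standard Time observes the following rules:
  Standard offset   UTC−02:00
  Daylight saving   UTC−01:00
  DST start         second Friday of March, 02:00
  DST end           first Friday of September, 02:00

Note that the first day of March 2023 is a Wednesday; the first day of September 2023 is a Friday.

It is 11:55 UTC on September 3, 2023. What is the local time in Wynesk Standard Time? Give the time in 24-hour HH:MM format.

09:55

1 March 2023 is a Wednesday, so the first Friday is March 3 and the second is March 10.
1 September 2023 is a Friday, so the first Friday is September 1.
At the standard offset (UTC−02:00), 11:55 UTC − 2h = 09:55 Wynesk Standard Time standard time.
The standard-time date in Wynesk Standard Time, September 3, 2023, is outside the daylight-saving period (10 March – 1 September), so Wynesk Standard Time is on standard time, UTC−02:00.
11:55 UTC − 2h = 09:55 local.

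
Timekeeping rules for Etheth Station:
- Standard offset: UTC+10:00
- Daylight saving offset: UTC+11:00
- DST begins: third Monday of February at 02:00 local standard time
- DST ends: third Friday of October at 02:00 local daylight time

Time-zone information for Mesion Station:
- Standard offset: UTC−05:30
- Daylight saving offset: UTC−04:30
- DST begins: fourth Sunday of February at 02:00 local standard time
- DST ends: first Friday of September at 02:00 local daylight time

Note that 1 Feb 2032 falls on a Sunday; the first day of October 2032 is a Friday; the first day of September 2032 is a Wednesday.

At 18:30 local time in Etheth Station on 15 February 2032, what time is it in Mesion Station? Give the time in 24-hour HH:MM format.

1 February 2032 is a Sunday, so the first Monday is February 2 and the third is February 16.
1 October 2032 is a Friday, so the first Friday is October 1 and the third is October 15.
Daylight saving runs 16 February – 15 October; 15 February 2032 is outside that window, so Etheth Station is on standard time at UTC+10:00.
18:30 Etheth Station − 10h = 08:30 UTC.
1 February 2032 is a Sunday, so the first Sunday is February 1 and the fourth is February 22.
1 September 2032 is a Wednesday, so the first Friday is September 3.
At the standard offset (UTC−05:30), 08:30 UTC − 5h30m = 03:00 Mesion Station standard time.
Daylight saving runs 22 February – 3 September; the standard-time date in Mesion Station, 15 February 2032, is outside that window, so Mesion Station is on standard time at UTC−05:30.
08:30 UTC − 5h30m = 03:00 Mesion Station.

03:00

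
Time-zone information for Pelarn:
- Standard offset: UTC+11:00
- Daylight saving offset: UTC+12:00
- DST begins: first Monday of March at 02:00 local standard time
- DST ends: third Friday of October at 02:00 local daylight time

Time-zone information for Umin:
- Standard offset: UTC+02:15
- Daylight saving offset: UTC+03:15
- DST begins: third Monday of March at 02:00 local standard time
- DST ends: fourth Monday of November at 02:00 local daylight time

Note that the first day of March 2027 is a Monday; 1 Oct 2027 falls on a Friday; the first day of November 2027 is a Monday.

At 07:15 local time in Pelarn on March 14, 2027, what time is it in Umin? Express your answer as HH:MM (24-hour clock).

21:30

1 March 2027 is a Monday, so the first Monday is March 1.
1 October 2027 is a Friday, so the first Friday is October 1 and the third is October 15.
Daylight saving runs 1 March – 15 October; March 14, 2027 is inside that window, so Pelarn is at UTC+12:00.
07:15 Pelarn − 12h = 19:15 UTC (rolling into the previous day, 13 March 2027).
1 March 2027 is a Monday, so the first Monday is March 1 and the third is March 15.
1 November 2027 is a Monday, so the first Monday is November 1 and the fourth is November 22.
At the standard offset (UTC+02:15), 19:15 UTC + 2h15m = 21:30 Umin standard time.
Daylight saving runs 15 March – 22 November; the standard-time date in Umin, March 13, 2027, is outside that window, so Umin is on standard time at UTC+02:15.
19:15 UTC + 2h15m = 21:30 Umin.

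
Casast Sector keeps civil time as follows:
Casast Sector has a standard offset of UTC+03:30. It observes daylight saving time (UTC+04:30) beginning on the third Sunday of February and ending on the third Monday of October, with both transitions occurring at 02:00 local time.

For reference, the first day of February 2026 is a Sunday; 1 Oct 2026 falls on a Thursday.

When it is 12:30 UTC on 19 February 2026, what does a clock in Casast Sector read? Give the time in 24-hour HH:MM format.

17:00

1 February 2026 is a Sunday, so the first Sunday is February 1 and the third is February 15.
1 October 2026 is a Thursday, so the first Monday is October 5 and the third is October 19.
At the standard offset (UTC+03:30), 12:30 UTC + 3h30m = 16:00 Casast Sector standard time.
The standard-time date in Casast Sector, 19 February 2026, falls between 15 February and 19 October, so daylight saving is in effect and Casast Sector is at UTC+04:30.
12:30 UTC + 4h30m = 17:00 local.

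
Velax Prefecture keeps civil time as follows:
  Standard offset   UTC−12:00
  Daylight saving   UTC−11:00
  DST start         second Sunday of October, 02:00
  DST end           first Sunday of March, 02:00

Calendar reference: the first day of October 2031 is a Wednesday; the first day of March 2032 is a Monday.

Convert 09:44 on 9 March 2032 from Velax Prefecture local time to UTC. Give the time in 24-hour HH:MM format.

21:44

1 October 2031 is a Wednesday, so the first Sunday is October 5 and the second is October 12.
1 March 2032 is a Monday, so the first Sunday is March 7.
9 March 2032 is outside the daylight-saving period (12 October 2031 – 7 March 2032), so Velax Prefecture is on standard time, UTC−12:00.
09:44 local + 12h = 21:44 UTC.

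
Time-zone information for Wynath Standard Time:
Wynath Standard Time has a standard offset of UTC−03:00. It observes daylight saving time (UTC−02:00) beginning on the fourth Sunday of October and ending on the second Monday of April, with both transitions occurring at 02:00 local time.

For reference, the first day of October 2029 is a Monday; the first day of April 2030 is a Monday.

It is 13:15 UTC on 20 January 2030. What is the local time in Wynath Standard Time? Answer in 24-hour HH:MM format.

1 October 2029 is a Monday, so the first Sunday is October 7 and the fourth is October 28.
1 April 2030 is a Monday, so the first Monday is April 1 and the second is April 8.
At the standard offset (UTC−03:00), 13:15 UTC − 3h = 10:15 Wynath Standard Time standard time.
Daylight saving runs 28 October 2029 – 8 April 2030; the standard-time date in Wynath Standard Time, 20 January 2030, is inside that window, so Wynath Standard Time is at UTC−02:00.
13:15 UTC − 2h = 11:15 local.

11:15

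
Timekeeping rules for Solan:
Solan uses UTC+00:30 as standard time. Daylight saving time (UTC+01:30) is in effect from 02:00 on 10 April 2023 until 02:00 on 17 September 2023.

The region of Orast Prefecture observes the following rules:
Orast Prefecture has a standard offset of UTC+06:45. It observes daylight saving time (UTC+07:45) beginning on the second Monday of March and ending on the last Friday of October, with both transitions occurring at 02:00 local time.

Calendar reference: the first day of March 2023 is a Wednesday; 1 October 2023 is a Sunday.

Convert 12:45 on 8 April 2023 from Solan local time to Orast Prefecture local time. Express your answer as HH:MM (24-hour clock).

Daylight saving runs 10 April – 17 September; 8 April 2023 is outside that window, so Solan is on standard time at UTC+00:30.
12:45 Solan − 0h30m = 12:15 UTC.
1 March 2023 is a Wednesday, so the first Monday is March 6 and the second is March 13.
1 October 2023 is a Sunday, so Fridays fall on 6, 13, 20, 27; the last is October 27.
At the standard offset (UTC+06:45), 12:15 UTC + 6h45m = 19:00 Orast Prefecture standard time.
The standard-time date in Orast Prefecture, 8 April 2023, lies within the daylight-saving period (13 March – 27 October), so Orast Prefecture is on daylight time, UTC+07:45.
12:15 UTC + 7h45m = 20:00 Orast Prefecture.

20:00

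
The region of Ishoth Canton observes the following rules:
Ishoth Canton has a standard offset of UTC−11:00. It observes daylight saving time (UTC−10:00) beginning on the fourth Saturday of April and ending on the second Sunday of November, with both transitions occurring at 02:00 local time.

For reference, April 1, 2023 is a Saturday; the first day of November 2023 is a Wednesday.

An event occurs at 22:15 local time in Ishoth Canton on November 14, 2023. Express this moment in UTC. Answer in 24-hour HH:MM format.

1 April 2023 is a Saturday, so the first Saturday is April 1 and the fourth is April 22.
1 November 2023 is a Wednesday, so the first Sunday is November 5 and the second is November 12.
November 14, 2023 does not fall between 22 April and 12 November, so daylight saving is not in effect and Ishoth Canton is at UTC−11:00.
22:15 local + 11h = 09:15 UTC (rolling into the next day, 15 November 2023).

09:15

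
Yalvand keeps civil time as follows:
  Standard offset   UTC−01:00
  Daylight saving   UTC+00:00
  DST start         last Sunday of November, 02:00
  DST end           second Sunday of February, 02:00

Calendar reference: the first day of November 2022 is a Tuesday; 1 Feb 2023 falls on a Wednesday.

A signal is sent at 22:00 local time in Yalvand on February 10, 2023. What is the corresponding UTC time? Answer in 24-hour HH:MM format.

1 November 2022 is a Tuesday, so Sundays fall on 6, 13, 20, 27; the last is November 27.
1 February 2023 is a Wednesday, so the first Sunday is February 5 and the second is February 12.
February 10, 2023 falls between 27 November 2022 and 12 February 2023, so daylight saving is in effect and Yalvand is at UTC+00:00.
22:00 local − 0h = 22:00 UTC.

22:00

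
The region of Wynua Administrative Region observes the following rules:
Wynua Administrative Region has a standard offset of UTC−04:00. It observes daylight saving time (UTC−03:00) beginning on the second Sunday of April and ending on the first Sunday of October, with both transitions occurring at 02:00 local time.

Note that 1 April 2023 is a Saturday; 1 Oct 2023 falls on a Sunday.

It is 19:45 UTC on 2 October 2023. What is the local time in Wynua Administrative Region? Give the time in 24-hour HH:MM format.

15:45

1 April 2023 is a Saturday, so the first Sunday is April 2 and the second is April 9.
1 October 2023 is a Sunday, so the first Sunday is October 1.
At the standard offset (UTC−04:00), 19:45 UTC − 4h = 15:45 Wynua Administrative Region standard time.
The standard-time date in Wynua Administrative Region, 2 October 2023, does not fall between 9 April and 1 October, so daylight saving is not in effect and Wynua Administrative Region is at UTC−04:00.
19:45 UTC − 4h = 15:45 local.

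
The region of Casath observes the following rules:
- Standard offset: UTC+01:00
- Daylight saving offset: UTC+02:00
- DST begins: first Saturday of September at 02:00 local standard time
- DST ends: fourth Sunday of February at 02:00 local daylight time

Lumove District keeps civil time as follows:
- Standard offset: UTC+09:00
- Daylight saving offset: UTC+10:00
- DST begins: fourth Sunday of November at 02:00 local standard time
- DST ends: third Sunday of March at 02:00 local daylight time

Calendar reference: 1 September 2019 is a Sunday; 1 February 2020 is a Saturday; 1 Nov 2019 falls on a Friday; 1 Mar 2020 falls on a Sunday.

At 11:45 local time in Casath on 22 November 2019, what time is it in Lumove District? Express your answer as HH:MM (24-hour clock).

1 September 2019 is a Sunday, so the first Saturday is September 7.
1 February 2020 is a Saturday, so the first Sunday is February 2 and the fourth is February 23.
22 November 2019 lies within the daylight-saving period (7 September 2019 – 23 February 2020), so Casath is on daylight time, UTC+02:00.
11:45 Casath − 2h = 09:45 UTC.
1 November 2019 is a Friday, so the first Sunday is November 3 and the fourth is November 24.
1 March 2020 is a Sunday, so the first Sunday is March 1 and the third is March 15.
At the standard offset (UTC+09:00), 09:45 UTC + 9h = 18:45 Lumove District standard time.
The standard-time date in Lumove District, 22 November 2019, is outside the daylight-saving period (24 November 2019 – 15 March 2020), so Lumove District is on standard time, UTC+09:00.
09:45 UTC + 9h = 18:45 Lumove District.

18:45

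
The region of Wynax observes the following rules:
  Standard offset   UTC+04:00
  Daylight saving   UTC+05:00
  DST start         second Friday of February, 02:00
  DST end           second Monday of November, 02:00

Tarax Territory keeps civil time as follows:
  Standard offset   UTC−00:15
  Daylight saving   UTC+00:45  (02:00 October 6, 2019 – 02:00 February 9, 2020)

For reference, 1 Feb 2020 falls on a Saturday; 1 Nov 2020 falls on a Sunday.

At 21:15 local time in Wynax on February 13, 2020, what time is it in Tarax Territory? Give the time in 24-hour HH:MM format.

1 February 2020 is a Saturday, so the first Friday is February 7 and the second is February 14.
1 November 2020 is a Sunday, so the first Monday is November 2 and the second is November 9.
February 13, 2020 is outside the daylight-saving period (14 February – 9 November), so Wynax is on standard time, UTC+04:00.
21:15 Wynax − 4h = 17:15 UTC.
At the standard offset (UTC−00:15), 17:15 UTC − 0h15m = 17:00 Tarax Territory standard time.
The standard-time date in Tarax Territory, February 13, 2020, is outside the daylight-saving period (6 October 2019 – 9 February 2020), so Tarax Territory is on standard time, UTC−00:15.
17:15 UTC − 0h15m = 17:00 Tarax Territory.

17:00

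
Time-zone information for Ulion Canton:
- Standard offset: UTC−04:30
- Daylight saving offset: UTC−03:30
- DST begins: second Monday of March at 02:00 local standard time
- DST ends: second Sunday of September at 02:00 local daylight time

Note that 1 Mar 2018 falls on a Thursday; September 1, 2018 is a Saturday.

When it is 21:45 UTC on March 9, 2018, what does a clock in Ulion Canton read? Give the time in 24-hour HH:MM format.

1 March 2018 is a Thursday, so the first Monday is March 5 and the second is March 12.
1 September 2018 is a Saturday, so the first Sunday is September 2 and the second is September 9.
At the standard offset (UTC−04:30), 21:45 UTC − 4h30m = 17:15 Ulion Canton standard time.
The standard-time date in Ulion Canton, March 9, 2018, does not fall between 12 March and 9 September, so daylight saving is not in effect and Ulion Canton is at UTC−04:30.
21:45 UTC − 4h30m = 17:15 local.

17:15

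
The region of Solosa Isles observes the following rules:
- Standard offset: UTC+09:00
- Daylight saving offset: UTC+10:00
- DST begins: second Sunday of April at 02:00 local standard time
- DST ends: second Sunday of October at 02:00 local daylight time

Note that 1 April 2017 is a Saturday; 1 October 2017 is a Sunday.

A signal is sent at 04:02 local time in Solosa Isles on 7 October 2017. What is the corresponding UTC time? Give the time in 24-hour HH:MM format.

18:02

1 April 2017 is a Saturday, so the first Sunday is April 2 and the second is April 9.
1 October 2017 is a Sunday, so the first Sunday is October 1 and the second is October 8.
7 October 2017 falls between 9 April and 8 October, so daylight saving is in effect and Solosa Isles is at UTC+10:00.
04:02 local − 10h = 18:02 UTC (rolling into the previous day, 6 October 2017).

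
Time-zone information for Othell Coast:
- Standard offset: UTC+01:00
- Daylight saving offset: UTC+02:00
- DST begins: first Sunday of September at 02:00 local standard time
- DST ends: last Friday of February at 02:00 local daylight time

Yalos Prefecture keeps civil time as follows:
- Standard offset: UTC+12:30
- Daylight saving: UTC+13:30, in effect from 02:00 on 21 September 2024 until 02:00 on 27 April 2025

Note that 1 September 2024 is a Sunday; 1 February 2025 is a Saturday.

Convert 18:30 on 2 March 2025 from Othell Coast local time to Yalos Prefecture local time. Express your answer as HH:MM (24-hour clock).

1 September 2024 is a Sunday, so the first Sunday is September 1.
1 February 2025 is a Saturday, so Fridays fall on 7, 14, 21, 28; the last is February 28.
2 March 2025 is outside the daylight-saving period (1 September 2024 – 28 February 2025), so Othell Coast is on standard time, UTC+01:00.
18:30 Othell Coast − 1h = 17:30 UTC.
At the standard offset (UTC+12:30), 17:30 UTC + 12h30m = 06:00 Yalos Prefecture standard time (rolling into the next day, 3 March 2025).
The standard-time date in Yalos Prefecture, 3 March 2025, falls between 21 September 2024 and 27 April 2025, so daylight saving is in effect and Yalos Prefecture is at UTC+13:30.
17:30 UTC + 13h30m = 07:00 Yalos Prefecture (rolling into the next day, 3 March 2025).

07:00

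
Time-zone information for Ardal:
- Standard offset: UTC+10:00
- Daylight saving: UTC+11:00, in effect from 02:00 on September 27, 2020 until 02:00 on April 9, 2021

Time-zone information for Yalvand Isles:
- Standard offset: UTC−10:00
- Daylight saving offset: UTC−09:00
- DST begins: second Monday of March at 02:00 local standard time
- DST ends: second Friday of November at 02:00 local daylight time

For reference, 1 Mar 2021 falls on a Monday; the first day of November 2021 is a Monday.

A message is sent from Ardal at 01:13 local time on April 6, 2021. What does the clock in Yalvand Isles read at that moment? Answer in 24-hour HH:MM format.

05:13

April 6, 2021 falls between 27 September 2020 and 9 April 2021, so daylight saving is in effect and Ardal is at UTC+11:00.
01:13 Ardal − 11h = 14:13 UTC (rolling into the previous day, 5 April 2021).
1 March 2021 is a Monday, so the first Monday is March 1 and the second is March 8.
1 November 2021 is a Monday, so the first Friday is November 5 and the second is November 12.
At the standard offset (UTC−10:00), 14:13 UTC − 10h = 04:13 Yalvand Isles standard time.
The standard-time date in Yalvand Isles, April 5, 2021, falls between 8 March and 12 November, so daylight saving is in effect and Yalvand Isles is at UTC−09:00.
14:13 UTC − 9h = 05:13 Yalvand Isles.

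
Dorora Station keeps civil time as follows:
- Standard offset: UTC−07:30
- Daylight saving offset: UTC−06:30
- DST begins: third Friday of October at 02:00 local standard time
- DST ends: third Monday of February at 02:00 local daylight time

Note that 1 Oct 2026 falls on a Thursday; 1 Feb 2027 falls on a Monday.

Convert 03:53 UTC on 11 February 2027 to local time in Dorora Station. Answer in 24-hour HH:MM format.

1 October 2026 is a Thursday, so the first Friday is October 2 and the third is October 16.
1 February 2027 is a Monday, so the first Monday is February 1 and the third is February 15.
At the standard offset (UTC−07:30), 03:53 UTC − 7h30m = 20:23 Dorora Station standard time (rolling into the previous day, 10 February 2027).
Daylight saving runs 16 October 2026 – 15 February 2027; the standard-time date in Dorora Station, 10 February 2027, is inside that window, so Dorora Station is at UTC−06:30.
03:53 UTC − 6h30m = 21:23 local (rolling into the previous day, 10 February 2027).

21:23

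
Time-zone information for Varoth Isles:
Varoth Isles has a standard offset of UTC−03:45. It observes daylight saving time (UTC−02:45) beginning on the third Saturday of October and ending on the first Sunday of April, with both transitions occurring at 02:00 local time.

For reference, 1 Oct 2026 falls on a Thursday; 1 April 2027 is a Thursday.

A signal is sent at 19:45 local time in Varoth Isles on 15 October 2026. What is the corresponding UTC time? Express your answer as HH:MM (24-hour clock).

23:30

1 October 2026 is a Thursday, so the first Saturday is October 3 and the third is October 17.
1 April 2027 is a Thursday, so the first Sunday is April 4.
Daylight saving runs 17 October 2026 – 4 April 2027; 15 October 2026 is outside that window, so Varoth Isles is on standard time at UTC−03:45.
19:45 local + 3h45m = 23:30 UTC.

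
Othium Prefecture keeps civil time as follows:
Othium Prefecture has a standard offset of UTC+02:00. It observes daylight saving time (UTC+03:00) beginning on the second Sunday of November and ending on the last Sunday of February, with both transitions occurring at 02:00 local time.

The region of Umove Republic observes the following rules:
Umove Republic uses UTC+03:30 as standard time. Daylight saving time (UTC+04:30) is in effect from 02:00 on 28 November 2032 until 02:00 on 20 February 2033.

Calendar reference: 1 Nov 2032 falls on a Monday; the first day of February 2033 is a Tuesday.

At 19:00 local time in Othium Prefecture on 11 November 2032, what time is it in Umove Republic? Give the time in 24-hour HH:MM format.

1 November 2032 is a Monday, so the first Sunday is November 7 and the second is November 14.
1 February 2033 is a Tuesday, so Sundays fall on 6, 13, 20, 27; the last is February 27.
11 November 2032 is outside the daylight-saving period (14 November 2032 – 27 February 2033), so Othium Prefecture is on standard time, UTC+02:00.
19:00 Othium Prefecture − 2h = 17:00 UTC.
At the standard offset (UTC+03:30), 17:00 UTC + 3h30m = 20:30 Umove Republic standard time.
Daylight saving runs 28 November 2032 – 20 February 2033; the standard-time date in Umove Republic, 11 November 2032, is outside that window, so Umove Republic is on standard time at UTC+03:30.
17:00 UTC + 3h30m = 20:30 Umove Republic.

20:30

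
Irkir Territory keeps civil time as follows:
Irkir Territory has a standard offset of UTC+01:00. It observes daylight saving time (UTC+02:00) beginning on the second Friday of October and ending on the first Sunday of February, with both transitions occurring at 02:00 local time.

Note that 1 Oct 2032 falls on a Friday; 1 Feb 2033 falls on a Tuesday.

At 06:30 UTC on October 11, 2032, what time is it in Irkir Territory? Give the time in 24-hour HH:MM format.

08:30

1 October 2032 is a Friday, so the first Friday is October 1 and the second is October 8.
1 February 2033 is a Tuesday, so the first Sunday is February 6.
At the standard offset (UTC+01:00), 06:30 UTC + 1h = 07:30 Irkir Territory standard time.
The standard-time date in Irkir Territory, October 11, 2032, falls between 8 October 2032 and 6 February 2033, so daylight saving is in effect and Irkir Territory is at UTC+02:00.
06:30 UTC + 2h = 08:30 local.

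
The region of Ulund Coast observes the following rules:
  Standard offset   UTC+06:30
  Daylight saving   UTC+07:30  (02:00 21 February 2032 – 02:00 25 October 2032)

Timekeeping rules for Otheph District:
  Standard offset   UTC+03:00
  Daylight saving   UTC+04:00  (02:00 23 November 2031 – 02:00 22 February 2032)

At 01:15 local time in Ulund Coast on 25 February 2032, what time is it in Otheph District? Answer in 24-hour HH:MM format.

Daylight saving runs 21 February – 25 October; 25 February 2032 is inside that window, so Ulund Coast is at UTC+07:30.
01:15 Ulund Coast − 7h30m = 17:45 UTC (rolling into the previous day, 24 February 2032).
At the standard offset (UTC+03:00), 17:45 UTC + 3h = 20:45 Otheph District standard time.
The standard-time date in Otheph District, 24 February 2032, does not fall between 23 November 2031 and 22 February 2032, so daylight saving is not in effect and Otheph District is at UTC+03:00.
17:45 UTC + 3h = 20:45 Otheph District.

20:45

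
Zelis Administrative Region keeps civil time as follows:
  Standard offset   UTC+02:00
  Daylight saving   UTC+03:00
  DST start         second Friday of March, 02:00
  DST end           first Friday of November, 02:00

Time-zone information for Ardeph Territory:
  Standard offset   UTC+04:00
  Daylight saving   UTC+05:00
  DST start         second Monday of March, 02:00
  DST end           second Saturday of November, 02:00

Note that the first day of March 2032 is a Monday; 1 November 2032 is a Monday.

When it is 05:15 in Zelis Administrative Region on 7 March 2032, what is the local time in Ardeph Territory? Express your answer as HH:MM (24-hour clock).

1 March 2032 is a Monday, so the first Friday is March 5 and the second is March 12.
1 November 2032 is a Monday, so the first Friday is November 5.
7 March 2032 is outside the daylight-saving period (12 March – 5 November), so Zelis Administrative Region is on standard time, UTC+02:00.
05:15 Zelis Administrative Region − 2h = 03:15 UTC.
1 March 2032 is a Monday, so the first Monday is March 1 and the second is March 8.
1 November 2032 is a Monday, so the first Saturday is November 6 and the second is November 13.
At the standard offset (UTC+04:00), 03:15 UTC + 4h = 07:15 Ardeph Territory standard time.
The standard-time date in Ardeph Territory, 7 March 2032, does not fall between 8 March and 13 November, so daylight saving is not in effect and Ardeph Territory is at UTC+04:00.
03:15 UTC + 4h = 07:15 Ardeph Territory.

07:15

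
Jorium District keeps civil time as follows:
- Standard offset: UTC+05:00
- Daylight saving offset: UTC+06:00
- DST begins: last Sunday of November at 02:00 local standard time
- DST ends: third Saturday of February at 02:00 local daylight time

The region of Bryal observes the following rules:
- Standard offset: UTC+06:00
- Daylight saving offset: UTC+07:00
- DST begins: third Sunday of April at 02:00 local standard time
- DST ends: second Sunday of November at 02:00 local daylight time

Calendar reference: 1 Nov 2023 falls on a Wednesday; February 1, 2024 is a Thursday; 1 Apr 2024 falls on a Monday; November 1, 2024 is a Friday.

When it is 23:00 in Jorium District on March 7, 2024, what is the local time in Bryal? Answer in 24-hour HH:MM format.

1 November 2023 is a Wednesday, so Sundays fall on 5, 12, 19, 26; the last is November 26.
1 February 2024 is a Thursday, so the first Saturday is February 3 and the third is February 17.
March 7, 2024 is outside the daylight-saving period (26 November 2023 – 17 February 2024), so Jorium District is on standard time, UTC+05:00.
23:00 Jorium District − 5h = 18:00 UTC.
1 April 2024 is a Monday, so the first Sunday is April 7 and the third is April 21.
1 November 2024 is a Friday, so the first Sunday is November 3 and the second is November 10.
At the standard offset (UTC+06:00), 18:00 UTC + 6h = 00:00 Bryal standard time (rolling into the next day, 8 March 2024).
Daylight saving runs 21 April – 10 November; the standard-time date in Bryal, March 8, 2024, is outside that window, so Bryal is on standard time at UTC+06:00.
18:00 UTC + 6h = 00:00 Bryal (rolling into the next day, 8 March 2024).

00:00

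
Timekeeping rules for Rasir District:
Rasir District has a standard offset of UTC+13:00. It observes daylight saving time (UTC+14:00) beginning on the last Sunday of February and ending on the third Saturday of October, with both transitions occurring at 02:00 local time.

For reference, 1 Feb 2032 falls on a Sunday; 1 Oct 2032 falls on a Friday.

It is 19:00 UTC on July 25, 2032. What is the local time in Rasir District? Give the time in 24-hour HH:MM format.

09:00

1 February 2032 is a Sunday, so Sundays fall on 1, 8, 15, 22, 29; the last is February 29.
1 October 2032 is a Friday, so the first Saturday is October 2 and the third is October 16.
At the standard offset (UTC+13:00), 19:00 UTC + 13h = 08:00 Rasir District standard time (rolling into the next day, 26 July 2032).
The standard-time date in Rasir District, July 26, 2032, falls between 29 February and 16 October, so daylight saving is in effect and Rasir District is at UTC+14:00.
19:00 UTC + 14h = 09:00 local (rolling into the next day, 26 July 2032).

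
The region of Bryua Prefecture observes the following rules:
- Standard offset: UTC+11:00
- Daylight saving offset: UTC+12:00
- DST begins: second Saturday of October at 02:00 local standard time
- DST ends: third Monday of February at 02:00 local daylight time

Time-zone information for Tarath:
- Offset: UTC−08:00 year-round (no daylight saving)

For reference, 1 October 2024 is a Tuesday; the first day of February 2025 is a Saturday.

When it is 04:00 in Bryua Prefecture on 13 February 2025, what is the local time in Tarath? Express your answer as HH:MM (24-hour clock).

1 October 2024 is a Tuesday, so the first Saturday is October 5 and the second is October 12.
1 February 2025 is a Saturday, so the first Monday is February 3 and the third is February 17.
Daylight saving runs 12 October 2024 – 17 February 2025; 13 February 2025 is inside that window, so Bryua Prefecture is at UTC+12:00.
04:00 Bryua Prefecture − 12h = 16:00 UTC (rolling into the previous day, 12 February 2025).
Tarath stays on UTC−08:00 all year.
16:00 UTC − 8h = 08:00 Tarath.

08:00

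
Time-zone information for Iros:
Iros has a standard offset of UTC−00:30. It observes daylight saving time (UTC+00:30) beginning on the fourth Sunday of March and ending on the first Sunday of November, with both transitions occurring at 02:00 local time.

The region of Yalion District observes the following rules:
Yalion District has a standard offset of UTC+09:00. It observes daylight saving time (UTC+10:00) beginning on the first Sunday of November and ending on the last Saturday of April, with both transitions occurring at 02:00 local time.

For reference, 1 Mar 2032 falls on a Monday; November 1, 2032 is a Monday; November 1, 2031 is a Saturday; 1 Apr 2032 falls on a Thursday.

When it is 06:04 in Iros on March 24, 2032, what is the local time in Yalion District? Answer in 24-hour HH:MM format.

16:34

1 March 2032 is a Monday, so the first Sunday is March 7 and the fourth is March 28.
1 November 2032 is a Monday, so the first Sunday is November 7.
March 24, 2032 is outside the daylight-saving period (28 March – 7 November), so Iros is on standard time, UTC−00:30.
06:04 Iros + 0h30m = 06:34 UTC.
1 November 2031 is a Saturday, so the first Sunday is November 2.
1 April 2032 is a Thursday, so Saturdays fall on 3, 10, 17, 24; the last is April 24.
At the standard offset (UTC+09:00), 06:34 UTC + 9h = 15:34 Yalion District standard time.
The standard-time date in Yalion District, March 24, 2032, falls between 2 November 2031 and 24 April 2032, so daylight saving is in effect and Yalion District is at UTC+10:00.
06:34 UTC + 10h = 16:34 Yalion District.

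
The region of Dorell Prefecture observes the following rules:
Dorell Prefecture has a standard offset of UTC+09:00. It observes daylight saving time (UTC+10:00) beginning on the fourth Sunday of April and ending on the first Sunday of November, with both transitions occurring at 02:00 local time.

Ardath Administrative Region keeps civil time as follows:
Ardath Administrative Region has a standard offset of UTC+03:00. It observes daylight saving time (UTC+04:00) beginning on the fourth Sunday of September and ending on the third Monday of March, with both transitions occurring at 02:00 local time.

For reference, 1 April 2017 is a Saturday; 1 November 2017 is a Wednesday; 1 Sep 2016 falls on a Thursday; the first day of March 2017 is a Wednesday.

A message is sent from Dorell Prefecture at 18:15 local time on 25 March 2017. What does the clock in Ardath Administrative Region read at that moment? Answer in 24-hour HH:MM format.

1 April 2017 is a Saturday, so the first Sunday is April 2 and the fourth is April 23.
1 November 2017 is a Wednesday, so the first Sunday is November 5.
Daylight saving runs 23 April – 5 November; 25 March 2017 is outside that window, so Dorell Prefecture is on standard time at UTC+09:00.
18:15 Dorell Prefecture − 9h = 09:15 UTC.
1 September 2016 is a Thursday, so the first Sunday is September 4 and the fourth is September 25.
1 March 2017 is a Wednesday, so the first Monday is March 6 and the third is March 20.
At the standard offset (UTC+03:00), 09:15 UTC + 3h = 12:15 Ardath Administrative Region standard time.
Daylight saving runs 25 September 2016 – 20 March 2017; the standard-time date in Ardath Administrative Region, 25 March 2017, is outside that window, so Ardath Administrative Region is on standard time at UTC+03:00.
09:15 UTC + 3h = 12:15 Ardath Administrative Region.

12:15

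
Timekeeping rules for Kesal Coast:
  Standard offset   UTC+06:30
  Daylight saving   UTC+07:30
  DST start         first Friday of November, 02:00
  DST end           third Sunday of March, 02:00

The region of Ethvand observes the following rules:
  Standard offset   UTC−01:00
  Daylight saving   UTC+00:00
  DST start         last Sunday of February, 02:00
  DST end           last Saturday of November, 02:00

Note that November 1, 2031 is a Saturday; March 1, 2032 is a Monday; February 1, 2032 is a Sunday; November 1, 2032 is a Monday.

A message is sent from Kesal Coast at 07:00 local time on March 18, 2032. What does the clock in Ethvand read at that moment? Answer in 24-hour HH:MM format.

23:30

1 November 2031 is a Saturday, so the first Friday is November 7.
1 March 2032 is a Monday, so the first Sunday is March 7 and the third is March 21.
March 18, 2032 falls between 7 November 2031 and 21 March 2032, so daylight saving is in effect and Kesal Coast is at UTC+07:30.
07:00 Kesal Coast − 7h30m = 23:30 UTC (rolling into the previous day, 17 March 2032).
1 February 2032 is a Sunday, so Sundays fall on 1, 8, 15, 22, 29; the last is February 29.
1 November 2032 is a Monday, so Saturdays fall on 6, 13, 20, 27; the last is November 27.
At the standard offset (UTC−01:00), 23:30 UTC − 1h = 22:30 Ethvand standard time.
Daylight saving runs 29 February – 27 November; the standard-time date in Ethvand, March 17, 2032, is inside that window, so Ethvand is at UTC+00:00.
23:30 UTC + 0h = 23:30 Ethvand.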